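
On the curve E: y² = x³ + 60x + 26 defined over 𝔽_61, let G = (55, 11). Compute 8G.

(9, 21)

Double-and-add on 8 = (1000)₂. Start with G = (55, 11) for the leading 1-bit.
double: tangent at (55, 11): λ = (3·55² + 60)/(2·11) ≡ 46/22. 22⁻¹ ≡ 25 (mod 61), so λ ≡ 46·25 ≡ 52.
  x = λ² - 55 - 55 = 2704 - 110 ≡ 32; y = λ·(55 - 32) - 11 ≡ 26. → (32, 26)
double: tangent at (32, 26): λ = (3·32² + 60)/(2·26) ≡ 21/52. 52⁻¹ ≡ 27 (mod 61) since 52·27 = 1404 ≡ 1, so λ ≡ 21·27 ≡ 18.
  x = λ² - 32 - 32 = 324 - 64 ≡ 16; y = λ·(32 - 16) - 26 ≡ 18. → (16, 18)
double: tangent at (16, 18): λ = (3·16² + 60)/(2·18) ≡ 35/36. 36⁻¹ ≡ 39 (mod 61), so λ ≡ 35·39 ≡ 23.
  x = λ² - 16 - 16 = 529 - 32 ≡ 9; y = λ·(16 - 9) - 18 ≡ 21. → (9, 21)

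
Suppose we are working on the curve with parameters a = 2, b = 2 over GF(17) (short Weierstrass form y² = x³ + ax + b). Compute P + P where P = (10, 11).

(16, 4)

tangent at (10, 11): λ = (3·10² + 2)/(2·11) ≡ 13/5. 5⁻¹ ≡ 7 (mod 17), so λ ≡ 13·7 ≡ 6.
  x = λ² - 10 - 10 = 36 - 20 ≡ 16; y = λ·(10 - 16) - 11 ≡ 4. → (16, 4)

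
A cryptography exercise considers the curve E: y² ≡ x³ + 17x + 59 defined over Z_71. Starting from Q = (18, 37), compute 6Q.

(16, 66)

Repeated addition: build up to 6Q.
2Q: tangent at (18, 37): λ = (3·18² + 17)/(2·37) ≡ 66/3. 3⁻¹ ≡ 24 (mod 71), so λ ≡ 66·24 ≡ 22.
  x = λ² - 18 - 18 = 484 - 36 ≡ 22; y = λ·(18 - 22) - 37 ≡ 17. → (22, 17)
3Q: (22, 17) + (18, 37). λ = (37 - 17)/(18 - 22) ≡ 20/67 mod 71. 67⁻¹ ≡ 53 (mod 71), so λ ≡ 66.
  x = λ² - 22 - 18 = 4356 - 40 ≡ 56; y = λ·(22 - 56) - 17 ≡ 11. → (56, 11)
4Q: (56, 11) + (18, 37). λ = (37 - 11)/(18 - 56) ≡ 26/33 mod 71. 33⁻¹ ≡ 28 (mod 71), so λ ≡ 18.
  x = λ² - 56 - 18 = 324 - 74 ≡ 37; y = λ·(56 - 37) - 11 ≡ 47. → (37, 47)
5Q: (37, 47) + (18, 37). λ = (37 - 47)/(18 - 37) ≡ 61/52 mod 71. 52⁻¹ ≡ 56 (mod 71) since 52·56 = 2912 ≡ 1, so λ ≡ 8.
  x = λ² - 37 - 18 = 64 - 55 ≡ 9; y = λ·(37 - 9) - 47 ≡ 35. → (9, 35)
6Q: (9, 35) + (18, 37). λ = (37 - 35)/(18 - 9) ≡ 2/9 mod 71. 9⁻¹ ≡ 8 (mod 71) since 9·8 = 72 ≡ 1, so λ ≡ 16.
  x = λ² - 9 - 18 = 256 - 27 ≡ 16; y = λ·(9 - 16) - 35 ≡ 66. → (16, 66)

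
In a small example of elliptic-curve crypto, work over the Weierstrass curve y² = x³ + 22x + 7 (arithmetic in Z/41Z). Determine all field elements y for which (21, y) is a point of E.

none

x³ + 22x + 7 = 9730 ≡ 13 (mod 41).
13 is a non-residue mod 41; no y exists.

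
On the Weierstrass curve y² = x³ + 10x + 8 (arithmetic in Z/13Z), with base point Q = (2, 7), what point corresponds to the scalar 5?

O

Repeated addition: build up to 5Q.
2Q: tangent at (2, 7): λ = (3·2² + 10)/(2·7) ≡ 9/1. 1⁻¹ ≡ 1 (mod 13), so λ ≡ 9·1 ≡ 9.
  x = λ² - 2 - 2 = 81 - 4 ≡ 12; y = λ·(2 - 12) - 7 ≡ 7. → (12, 7)
3Q: (12, 7) + (2, 7). λ = (7 - 7)/(2 - 12) ≡ 0/3 mod 13. 3⁻¹ ≡ 9 (mod 13), so λ ≡ 0.
  x = λ² - 12 - 2 = 0 - 14 ≡ 12; y = λ·(12 - 12) - 7 ≡ 6. → (12, 6)
4Q: (12, 6) + (2, 7). λ = (7 - 6)/(2 - 12) ≡ 1/3 mod 13. 3⁻¹ ≡ 9 (mod 13) since 3·9 = 27 ≡ 1, so λ ≡ 9.
  x = λ² - 12 - 2 = 81 - 14 ≡ 2; y = λ·(12 - 2) - 6 ≡ 6. → (2, 6)
5Q: (2, 6) + (2, 7): same x and y₁ ≡ -y₂, so the sum is 𝒪.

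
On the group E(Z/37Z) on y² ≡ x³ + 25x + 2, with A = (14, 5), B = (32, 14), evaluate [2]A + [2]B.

(25, 3)

First 2A:
Repeated addition: build up to 2A.
2A: tangent at (14, 5): λ = (3·14² + 25)/(2·5) ≡ 21/10. 10⁻¹ ≡ 26 (mod 37), so λ ≡ 21·26 ≡ 28.
  x = λ² - 14 - 14 = 784 - 28 ≡ 16; y = λ·(14 - 16) - 5 ≡ 13. → (16, 13)
2A = (16, 13).
Next 2B:
Repeated addition: build up to 2B.
2B: tangent at (32, 14): λ = (3·32² + 25)/(2·14) ≡ 26/28. 28⁻¹ ≡ 4 (mod 37), so λ ≡ 26·4 ≡ 30.
  x = λ² - 32 - 32 = 900 - 64 ≡ 22; y = λ·(32 - 22) - 14 ≡ 27. → (22, 27)
2B = (22, 27).
Finally 2A + 2B:
(16, 13) + (22, 27). λ = (27 - 13)/(22 - 16) ≡ 14/6 mod 37. 6⁻¹ ≡ 31 (mod 37), so λ ≡ 27.
  x = λ² - 16 - 22 = 729 - 38 ≡ 25; y = λ·(16 - 25) - 13 ≡ 3. → (25, 3)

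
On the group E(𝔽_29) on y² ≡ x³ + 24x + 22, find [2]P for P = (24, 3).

tangent at (24, 3): λ = (3·24² + 24)/(2·3) ≡ 12/6. 6⁻¹ ≡ 5 (mod 29), so λ ≡ 12·5 ≡ 2.
  x = λ² - 24 - 24 = 4 - 48 ≡ 14; y = λ·(24 - 14) - 3 ≡ 17. → (14, 17)

(14, 17)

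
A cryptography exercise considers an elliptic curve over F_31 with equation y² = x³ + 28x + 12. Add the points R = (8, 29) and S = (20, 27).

(8, 29) + (20, 27). λ = (27 - 29)/(20 - 8) ≡ 29/12 mod 31. 12⁻¹ ≡ 13 (mod 31), so λ ≡ 5.
  x = λ² - 8 - 20 = 25 - 28 ≡ 28; y = λ·(8 - 28) - 29 ≡ 26. → (28, 26)

(28, 26)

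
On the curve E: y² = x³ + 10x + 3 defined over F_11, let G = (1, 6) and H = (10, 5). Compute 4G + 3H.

First 4G:
Double-and-add on 4 = (100)₂. Start with G = (1, 6) for the leading 1-bit.
double: tangent at (1, 6): λ = (3·1² + 10)/(2·6) ≡ 2/1. 1⁻¹ ≡ 1 (mod 11), so λ ≡ 2·1 ≡ 2.
  x = λ² - 1 - 1 = 4 - 2 ≡ 2; y = λ·(1 - 2) - 6 ≡ 3. → (2, 3)
double: tangent at (2, 3): λ = (3·2² + 10)/(2·3) ≡ 0/6. 6⁻¹ ≡ 2 (mod 11), so λ ≡ 0·2 ≡ 0.
  x = λ² - 2 - 2 = 0 - 4 ≡ 7; y = λ·(2 - 7) - 3 ≡ 8. → (7, 8)
4G = (7, 8).
Next 3H:
Repeated addition: build up to 3H.
2H: tangent at (10, 5): λ = (3·10² + 10)/(2·5) ≡ 2/10. 10⁻¹ ≡ 10 (mod 11), so λ ≡ 2·10 ≡ 9.
  x = λ² - 10 - 10 = 81 - 20 ≡ 6; y = λ·(10 - 6) - 5 ≡ 9. → (6, 9)
3H: (6, 9) + (10, 5). λ = (5 - 9)/(10 - 6) ≡ 7/4 mod 11. 4⁻¹ ≡ 3 (mod 11), so λ ≡ 10.
  x = λ² - 6 - 10 = 100 - 16 ≡ 7; y = λ·(6 - 7) - 9 ≡ 3. → (7, 3)
3H = (7, 3).
Finally 4G + 3H:
(7, 8) + (7, 3): same x and y₁ ≡ -y₂, so the sum is 𝒪.

O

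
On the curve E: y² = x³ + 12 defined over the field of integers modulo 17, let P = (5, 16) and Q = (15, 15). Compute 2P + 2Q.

(15, 15)

First 2P:
Repeated addition: build up to 2P.
2P: tangent at (5, 16): λ = (3·5² + 0)/(2·16) ≡ 7/15. 15⁻¹ ≡ 8 (mod 17), so λ ≡ 7·8 ≡ 5.
  x = λ² - 5 - 5 = 25 - 10 ≡ 15; y = λ·(5 - 15) - 16 ≡ 2. → (15, 2)
2P = (15, 2).
Next 2Q:
Repeated addition: build up to 2Q.
2Q: tangent at (15, 15): λ = (3·15² + 0)/(2·15) ≡ 12/13. 13⁻¹ ≡ 4 (mod 17), so λ ≡ 12·4 ≡ 14.
  x = λ² - 15 - 15 = 196 - 30 ≡ 13; y = λ·(15 - 13) - 15 ≡ 13. → (13, 13)
2Q = (13, 13).
Finally 2P + 2Q:
(15, 2) + (13, 13). λ = (13 - 2)/(13 - 15) ≡ 11/15 mod 17. 15⁻¹ ≡ 8 (mod 17), so λ ≡ 3.
  x = λ² - 15 - 13 = 9 - 28 ≡ 15; y = λ·(15 - 15) - 2 ≡ 15. → (15, 15)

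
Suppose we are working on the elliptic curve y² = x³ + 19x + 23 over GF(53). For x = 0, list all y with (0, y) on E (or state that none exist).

none

x³ + 19x + 23 = 23 ≡ 23 (mod 53).
23 is a non-residue mod 53; no y exists.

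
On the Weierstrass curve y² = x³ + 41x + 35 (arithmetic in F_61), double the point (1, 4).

(13, 52)

tangent at (1, 4): λ = (3·1² + 41)/(2·4) ≡ 44/8. 8⁻¹ ≡ 23 (mod 61) since 8·23 = 184 ≡ 1, so λ ≡ 44·23 ≡ 36.
  x = λ² - 1 - 1 = 1296 - 2 ≡ 13; y = λ·(1 - 13) - 4 ≡ 52. → (13, 52)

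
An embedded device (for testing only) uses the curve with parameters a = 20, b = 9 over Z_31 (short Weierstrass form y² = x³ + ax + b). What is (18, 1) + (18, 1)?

(26, 30)

tangent at (18, 1): λ = (3·18² + 20)/(2·1) ≡ 0/2. 2⁻¹ ≡ 16 (mod 31), so λ ≡ 0·16 ≡ 0.
  x = λ² - 18 - 18 = 0 - 36 ≡ 26; y = λ·(18 - 26) - 1 ≡ 30. → (26, 30)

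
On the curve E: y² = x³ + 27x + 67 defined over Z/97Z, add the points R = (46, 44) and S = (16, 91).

(27, 20)

(46, 44) + (16, 91). λ = (91 - 44)/(16 - 46) ≡ 47/67 mod 97. 67⁻¹ ≡ 42 (mod 97) since 67·42 = 2814 ≡ 1, so λ ≡ 34.
  x = λ² - 46 - 16 = 1156 - 62 ≡ 27; y = λ·(46 - 27) - 44 ≡ 20. → (27, 20)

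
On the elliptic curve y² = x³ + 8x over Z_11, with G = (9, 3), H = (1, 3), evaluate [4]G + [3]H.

First 4G:
Double-and-add on 4 = (100)₂. Start with G = (9, 3) for the leading 1-bit.
double: tangent at (9, 3): λ = (3·9² + 8)/(2·3) ≡ 9/6. 6⁻¹ ≡ 2 (mod 11), so λ ≡ 9·2 ≡ 7.
  x = λ² - 9 - 9 = 49 - 18 ≡ 9; y = λ·(9 - 9) - 3 ≡ 8. → (9, 8)
double: tangent at (9, 8): λ = (3·9² + 8)/(2·8) ≡ 9/5. 5⁻¹ ≡ 9 (mod 11), so λ ≡ 9·9 ≡ 4.
  x = λ² - 9 - 9 = 16 - 18 ≡ 9; y = λ·(9 - 9) - 8 ≡ 3. → (9, 3)
4G = (9, 3).
Next 3H:
Repeated addition: build up to 3H.
2H: tangent at (1, 3): λ = (3·1² + 8)/(2·3) ≡ 0/6. 6⁻¹ ≡ 2 (mod 11) since 6·2 = 12 ≡ 1, so λ ≡ 0·2 ≡ 0.
  x = λ² - 1 - 1 = 0 - 2 ≡ 9; y = λ·(1 - 9) - 3 ≡ 8. → (9, 8)
3H: (9, 8) + (1, 3). λ = (3 - 8)/(1 - 9) ≡ 6/3 mod 11. 3⁻¹ ≡ 4 (mod 11) since 3·4 = 12 ≡ 1, so λ ≡ 2.
  x = λ² - 9 - 1 = 4 - 10 ≡ 5; y = λ·(9 - 5) - 8 ≡ 0. → (5, 0)
3H = (5, 0).
Finally 4G + 3H:
(9, 3) + (5, 0). λ = (0 - 3)/(5 - 9) ≡ 8/7 mod 11. 7⁻¹ ≡ 8 (mod 11), so λ ≡ 9.
  x = λ² - 9 - 5 = 81 - 14 ≡ 1; y = λ·(9 - 1) - 3 ≡ 3. → (1, 3)

(1, 3)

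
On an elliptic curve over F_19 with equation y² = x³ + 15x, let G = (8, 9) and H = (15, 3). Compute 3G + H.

First 3G:
Repeated addition: build up to 3G.
2G: tangent at (8, 9): λ = (3·8² + 15)/(2·9) ≡ 17/18. 18⁻¹ ≡ 18 (mod 19), so λ ≡ 17·18 ≡ 2.
  x = λ² - 8 - 8 = 4 - 16 ≡ 7; y = λ·(8 - 7) - 9 ≡ 12. → (7, 12)
3G: (7, 12) + (8, 9). λ = (9 - 12)/(8 - 7) ≡ 16/1 mod 19. 1⁻¹ ≡ 1 (mod 19), so λ ≡ 16.
  x = λ² - 7 - 8 = 256 - 15 ≡ 13; y = λ·(7 - 13) - 12 ≡ 6. → (13, 6)
3G = (13, 6).
Finally 3G + H:
(13, 6) + (15, 3). λ = (3 - 6)/(15 - 13) ≡ 16/2 mod 19. 2⁻¹ ≡ 10 (mod 19), so λ ≡ 8.
  x = λ² - 13 - 15 = 64 - 28 ≡ 17; y = λ·(13 - 17) - 6 ≡ 0. → (17, 0)

(17, 0)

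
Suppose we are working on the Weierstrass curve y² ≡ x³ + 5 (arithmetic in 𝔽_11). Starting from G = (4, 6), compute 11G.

(4, 5)

Repeated addition: build up to 11G.
2G: tangent at (4, 6): λ = (3·4² + 0)/(2·6) ≡ 4/1. 1⁻¹ ≡ 1 (mod 11) since 1·1 = 1 ≡ 1, so λ ≡ 4·1 ≡ 4.
  x = λ² - 4 - 4 = 16 - 8 ≡ 8; y = λ·(4 - 8) - 6 ≡ 0. → (8, 0)
3G: (8, 0) + (4, 6). λ = (6 - 0)/(4 - 8) ≡ 6/7 mod 11. 7⁻¹ ≡ 8 (mod 11), so λ ≡ 4.
  x = λ² - 8 - 4 = 16 - 12 ≡ 4; y = λ·(8 - 4) - 0 ≡ 5. → (4, 5)
4G: (4, 5) + (4, 6): same x and y₁ ≡ -y₂, so the sum is O.
5G: O + (4, 6) = (4, 6) (identity).
6G: tangent at (4, 6): λ = (3·4² + 0)/(2·6) ≡ 4/1. 1⁻¹ ≡ 1 (mod 11) since 1·1 = 1 ≡ 1, so λ ≡ 4·1 ≡ 4.
  x = λ² - 4 - 4 = 16 - 8 ≡ 8; y = λ·(4 - 8) - 6 ≡ 0. → (8, 0)
7G: (8, 0) + (4, 6). λ = (6 - 0)/(4 - 8) ≡ 6/7 mod 11. 7⁻¹ ≡ 8 (mod 11), so λ ≡ 4.
  x = λ² - 8 - 4 = 16 - 12 ≡ 4; y = λ·(8 - 4) - 0 ≡ 5. → (4, 5)
8G: (4, 5) + (4, 6): same x and y₁ ≡ -y₂, so the sum is O.
9G: O + (4, 6) = (4, 6) (identity).
10G: tangent at (4, 6): λ = (3·4² + 0)/(2·6) ≡ 4/1. 1⁻¹ ≡ 1 (mod 11), so λ ≡ 4·1 ≡ 4.
  x = λ² - 4 - 4 = 16 - 8 ≡ 8; y = λ·(4 - 8) - 6 ≡ 0. → (8, 0)
11G: (8, 0) + (4, 6). λ = (6 - 0)/(4 - 8) ≡ 6/7 mod 11. 7⁻¹ ≡ 8 (mod 11) since 7·8 = 56 ≡ 1, so λ ≡ 4.
  x = λ² - 8 - 4 = 16 - 12 ≡ 4; y = λ·(8 - 4) - 0 ≡ 5. → (4, 5)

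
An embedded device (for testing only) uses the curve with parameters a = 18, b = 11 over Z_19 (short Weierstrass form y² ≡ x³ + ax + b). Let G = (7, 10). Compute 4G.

Repeated addition: build up to 4G.
2G: tangent at (7, 10): λ = (3·7² + 18)/(2·10) ≡ 13/1. 1⁻¹ ≡ 1 (mod 19), so λ ≡ 13·1 ≡ 13.
  x = λ² - 7 - 7 = 169 - 14 ≡ 3; y = λ·(7 - 3) - 10 ≡ 4. → (3, 4)
3G: (3, 4) + (7, 10). λ = (10 - 4)/(7 - 3) ≡ 6/4 mod 19. 4⁻¹ ≡ 5 (mod 19) since 4·5 = 20 ≡ 1, so λ ≡ 11.
  x = λ² - 3 - 7 = 121 - 10 ≡ 16; y = λ·(3 - 16) - 4 ≡ 5. → (16, 5)
4G: (16, 5) + (7, 10). λ = (10 - 5)/(7 - 16) ≡ 5/10 mod 19. 10⁻¹ ≡ 2 (mod 19), so λ ≡ 10.
  x = λ² - 16 - 7 = 100 - 23 ≡ 1; y = λ·(16 - 1) - 5 ≡ 12. → (1, 12)

(1, 12)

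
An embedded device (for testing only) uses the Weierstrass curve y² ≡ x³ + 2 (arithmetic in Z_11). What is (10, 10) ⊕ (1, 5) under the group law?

(9, 4)

(10, 10) + (1, 5). λ = (5 - 10)/(1 - 10) ≡ 6/2 mod 11. 2⁻¹ ≡ 6 (mod 11), so λ ≡ 3.
  x = λ² - 10 - 1 = 9 - 11 ≡ 9; y = λ·(10 - 9) - 10 ≡ 4. → (9, 4)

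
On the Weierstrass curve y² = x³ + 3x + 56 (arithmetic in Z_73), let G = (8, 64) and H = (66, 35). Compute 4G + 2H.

(57, 0)

First 4G:
Repeated addition: build up to 4G.
2G: tangent at (8, 64): λ = (3·8² + 3)/(2·64) ≡ 49/55. 55⁻¹ ≡ 4 (mod 73) since 55·4 = 220 ≡ 1, so λ ≡ 49·4 ≡ 50.
  x = λ² - 8 - 8 = 2500 - 16 ≡ 2; y = λ·(8 - 2) - 64 ≡ 17. → (2, 17)
3G: (2, 17) + (8, 64). λ = (64 - 17)/(8 - 2) ≡ 47/6 mod 73. 6⁻¹ ≡ 61 (mod 73) since 6·61 = 366 ≡ 1, so λ ≡ 20.
  x = λ² - 2 - 8 = 400 - 10 ≡ 25; y = λ·(2 - 25) - 17 ≡ 34. → (25, 34)
4G: (25, 34) + (8, 64). λ = (64 - 34)/(8 - 25) ≡ 30/56 mod 73. 56⁻¹ ≡ 30 (mod 73), so λ ≡ 24.
  x = λ² - 25 - 8 = 576 - 33 ≡ 32; y = λ·(25 - 32) - 34 ≡ 17. → (32, 17)
4G = (32, 17).
Next 2H:
Repeated addition: build up to 2H.
2H: tangent at (66, 35): λ = (3·66² + 3)/(2·35) ≡ 4/70. 70⁻¹ ≡ 24 (mod 73) since 70·24 = 1680 ≡ 1, so λ ≡ 4·24 ≡ 23.
  x = λ² - 66 - 66 = 529 - 132 ≡ 32; y = λ·(66 - 32) - 35 ≡ 17. → (32, 17)
2H = (32, 17).
Finally 4G + 2H:
tangent at (32, 17): λ = (3·32² + 3)/(2·17) ≡ 9/34. 34⁻¹ ≡ 58 (mod 73) since 34·58 = 1972 ≡ 1, so λ ≡ 9·58 ≡ 11.
  x = λ² - 32 - 32 = 121 - 64 ≡ 57; y = λ·(32 - 57) - 17 ≡ 0. → (57, 0)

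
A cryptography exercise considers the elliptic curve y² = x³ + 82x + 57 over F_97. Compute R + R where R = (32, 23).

tangent at (32, 23): λ = (3·32² + 82)/(2·23) ≡ 50/46. 46⁻¹ ≡ 19 (mod 97), so λ ≡ 50·19 ≡ 77.
  x = λ² - 32 - 32 = 5929 - 64 ≡ 45; y = λ·(32 - 45) - 23 ≡ 43. → (45, 43)

(45, 43)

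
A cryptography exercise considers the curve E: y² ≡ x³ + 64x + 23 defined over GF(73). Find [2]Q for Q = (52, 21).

tangent at (52, 21): λ = (3·52² + 64)/(2·21) ≡ 0/42. 42⁻¹ ≡ 40 (mod 73) since 42·40 = 1680 ≡ 1, so λ ≡ 0·40 ≡ 0.
  x = λ² - 52 - 52 = 0 - 104 ≡ 42; y = λ·(52 - 42) - 21 ≡ 52. → (42, 52)

(42, 52)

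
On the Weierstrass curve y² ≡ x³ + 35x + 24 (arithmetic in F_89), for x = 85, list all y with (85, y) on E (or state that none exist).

40, 49

x³ + 35x + 24 = 617124 ≡ 87 (mod 89).
Square roots of 87 mod 89: 40 and 49 (since 40² = 1600 ≡ 87).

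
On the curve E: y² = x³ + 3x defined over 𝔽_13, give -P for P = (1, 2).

(1, 11)

-(1, 2) = (1, -2 mod 13) = (1, 11).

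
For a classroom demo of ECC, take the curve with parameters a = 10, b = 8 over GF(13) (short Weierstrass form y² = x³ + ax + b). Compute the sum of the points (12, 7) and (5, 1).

(10, 4)

(12, 7) + (5, 1). λ = (1 - 7)/(5 - 12) ≡ 7/6 mod 13. 6⁻¹ ≡ 11 (mod 13), so λ ≡ 12.
  x = λ² - 12 - 5 = 144 - 17 ≡ 10; y = λ·(12 - 10) - 7 ≡ 4. → (10, 4)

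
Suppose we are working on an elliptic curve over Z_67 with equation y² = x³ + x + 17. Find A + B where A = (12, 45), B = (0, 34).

(47, 29)

(12, 45) + (0, 34). λ = (34 - 45)/(0 - 12) ≡ 56/55 mod 67. 55⁻¹ ≡ 39 (mod 67), so λ ≡ 40.
  x = λ² - 12 - 0 = 1600 - 12 ≡ 47; y = λ·(12 - 47) - 45 ≡ 29. → (47, 29)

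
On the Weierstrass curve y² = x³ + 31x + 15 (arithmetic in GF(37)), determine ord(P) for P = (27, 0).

2

2P: (27, 0) + (27, 0): same x and y₁ ≡ -y₂, so the sum is 𝒪.
2P = 𝒪, so the order is 2.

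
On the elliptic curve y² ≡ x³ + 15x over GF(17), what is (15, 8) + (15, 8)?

tangent at (15, 8): λ = (3·15² + 15)/(2·8) ≡ 10/16. 16⁻¹ ≡ 16 (mod 17), so λ ≡ 10·16 ≡ 7.
  x = λ² - 15 - 15 = 49 - 30 ≡ 2; y = λ·(15 - 2) - 8 ≡ 15. → (2, 15)

(2, 15)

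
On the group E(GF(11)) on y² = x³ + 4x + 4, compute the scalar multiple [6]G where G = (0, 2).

Repeated addition: build up to 6G.
2G: tangent at (0, 2): λ = (3·0² + 4)/(2·2) ≡ 4/4. 4⁻¹ ≡ 3 (mod 11), so λ ≡ 4·3 ≡ 1.
  x = λ² - 0 - 0 = 1 - 0 ≡ 1; y = λ·(0 - 1) - 2 ≡ 8. → (1, 8)
3G: (1, 8) + (0, 2). λ = (2 - 8)/(0 - 1) ≡ 5/10 mod 11. 10⁻¹ ≡ 10 (mod 11), so λ ≡ 6.
  x = λ² - 1 - 0 = 36 - 1 ≡ 2; y = λ·(1 - 2) - 8 ≡ 8. → (2, 8)
4G: (2, 8) + (0, 2). λ = (2 - 8)/(0 - 2) ≡ 5/9 mod 11. 9⁻¹ ≡ 5 (mod 11), so λ ≡ 3.
  x = λ² - 2 - 0 = 9 - 2 ≡ 7; y = λ·(2 - 7) - 8 ≡ 10. → (7, 10)
5G: (7, 10) + (0, 2). λ = (2 - 10)/(0 - 7) ≡ 3/4 mod 11. 4⁻¹ ≡ 3 (mod 11) since 4·3 = 12 ≡ 1, so λ ≡ 9.
  x = λ² - 7 - 0 = 81 - 7 ≡ 8; y = λ·(7 - 8) - 10 ≡ 3. → (8, 3)
6G: (8, 3) + (0, 2). λ = (2 - 3)/(0 - 8) ≡ 10/3 mod 11. 3⁻¹ ≡ 4 (mod 11) since 3·4 = 12 ≡ 1, so λ ≡ 7.
  x = λ² - 8 - 0 = 49 - 8 ≡ 8; y = λ·(8 - 8) - 3 ≡ 8. → (8, 8)

(8, 8)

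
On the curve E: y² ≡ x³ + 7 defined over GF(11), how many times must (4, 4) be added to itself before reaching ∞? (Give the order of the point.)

2P: tangent at (4, 4): λ = (3·4² + 0)/(2·4) ≡ 4/8. 8⁻¹ ≡ 7 (mod 11), so λ ≡ 4·7 ≡ 6.
  x = λ² - 4 - 4 = 36 - 8 ≡ 6; y = λ·(4 - 6) - 4 ≡ 6. → (6, 6)
3P: (6, 6) + (4, 4). λ = (4 - 6)/(4 - 6) ≡ 9/9 mod 11. 9⁻¹ ≡ 5 (mod 11), so λ ≡ 1.
  x = λ² - 6 - 4 = 1 - 10 ≡ 2; y = λ·(6 - 2) - 6 ≡ 9. → (2, 9)
4P: (2, 9) + (4, 4). λ = (4 - 9)/(4 - 2) ≡ 6/2 mod 11. 2⁻¹ ≡ 6 (mod 11), so λ ≡ 3.
  x = λ² - 2 - 4 = 9 - 6 ≡ 3; y = λ·(2 - 3) - 9 ≡ 10. → (3, 10)
5P: (3, 10) + (4, 4). λ = (4 - 10)/(4 - 3) ≡ 5/1 mod 11. 1⁻¹ ≡ 1 (mod 11) since 1·1 = 1 ≡ 1, so λ ≡ 5.
  x = λ² - 3 - 4 = 25 - 7 ≡ 7; y = λ·(3 - 7) - 10 ≡ 3. → (7, 3)
6P: (7, 3) + (4, 4). λ = (4 - 3)/(4 - 7) ≡ 1/8 mod 11. 8⁻¹ ≡ 7 (mod 11) since 8·7 = 56 ≡ 1, so λ ≡ 7.
  x = λ² - 7 - 4 = 49 - 11 ≡ 5; y = λ·(7 - 5) - 3 ≡ 0. → (5, 0)
7P: (5, 0) + (4, 4). λ = (4 - 0)/(4 - 5) ≡ 4/10 mod 11. 10⁻¹ ≡ 10 (mod 11) since 10·10 = 100 ≡ 1, so λ ≡ 7.
  x = λ² - 5 - 4 = 49 - 9 ≡ 7; y = λ·(5 - 7) - 0 ≡ 8. → (7, 8)
8P: (7, 8) + (4, 4). λ = (4 - 8)/(4 - 7) ≡ 7/8 mod 11. 8⁻¹ ≡ 7 (mod 11), so λ ≡ 5.
  x = λ² - 7 - 4 = 25 - 11 ≡ 3; y = λ·(7 - 3) - 8 ≡ 1. → (3, 1)
9P: (3, 1) + (4, 4). λ = (4 - 1)/(4 - 3) ≡ 3/1 mod 11. 1⁻¹ ≡ 1 (mod 11), so λ ≡ 3.
  x = λ² - 3 - 4 = 9 - 7 ≡ 2; y = λ·(3 - 2) - 1 ≡ 2. → (2, 2)
10P: (2, 2) + (4, 4). λ = (4 - 2)/(4 - 2) ≡ 2/2 mod 11. 2⁻¹ ≡ 6 (mod 11) since 2·6 = 12 ≡ 1, so λ ≡ 1.
  x = λ² - 2 - 4 = 1 - 6 ≡ 6; y = λ·(2 - 6) - 2 ≡ 5. → (6, 5)
11P: (6, 5) + (4, 4). λ = (4 - 5)/(4 - 6) ≡ 10/9 mod 11. 9⁻¹ ≡ 5 (mod 11) since 9·5 = 45 ≡ 1, so λ ≡ 6.
  x = λ² - 6 - 4 = 36 - 10 ≡ 4; y = λ·(6 - 4) - 5 ≡ 7. → (4, 7)
12P: (4, 7) + (4, 4): same x and y₁ ≡ -y₂, so the sum is ∞.
12P = ∞, so the order is 12.

12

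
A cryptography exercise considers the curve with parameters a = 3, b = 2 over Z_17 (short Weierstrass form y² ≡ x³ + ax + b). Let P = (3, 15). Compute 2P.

(12, 10)

tangent at (3, 15): λ = (3·3² + 3)/(2·15) ≡ 13/13. 13⁻¹ ≡ 4 (mod 17), so λ ≡ 13·4 ≡ 1.
  x = λ² - 3 - 3 = 1 - 6 ≡ 12; y = λ·(3 - 12) - 15 ≡ 10. → (12, 10)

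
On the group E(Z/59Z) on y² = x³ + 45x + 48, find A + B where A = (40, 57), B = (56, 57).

(40, 57) + (56, 57). λ = (57 - 57)/(56 - 40) ≡ 0/16 mod 59. 16⁻¹ ≡ 48 (mod 59), so λ ≡ 0.
  x = λ² - 40 - 56 = 0 - 96 ≡ 22; y = λ·(40 - 22) - 57 ≡ 2. → (22, 2)

(22, 2)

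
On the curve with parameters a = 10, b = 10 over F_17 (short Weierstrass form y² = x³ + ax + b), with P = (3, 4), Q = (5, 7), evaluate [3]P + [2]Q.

(14, 2)

First 3P:
Repeated addition: build up to 3P.
2P: tangent at (3, 4): λ = (3·3² + 10)/(2·4) ≡ 3/8. 8⁻¹ ≡ 15 (mod 17) since 8·15 = 120 ≡ 1, so λ ≡ 3·15 ≡ 11.
  x = λ² - 3 - 3 = 121 - 6 ≡ 13; y = λ·(3 - 13) - 4 ≡ 5. → (13, 5)
3P: (13, 5) + (3, 4). λ = (4 - 5)/(3 - 13) ≡ 16/7 mod 17. 7⁻¹ ≡ 5 (mod 17), so λ ≡ 12.
  x = λ² - 13 - 3 = 144 - 16 ≡ 9; y = λ·(13 - 9) - 5 ≡ 9. → (9, 9)
3P = (9, 9).
Next 2Q:
Repeated addition: build up to 2Q.
2Q: tangent at (5, 7): λ = (3·5² + 10)/(2·7) ≡ 0/14. 14⁻¹ ≡ 11 (mod 17), so λ ≡ 0·11 ≡ 0.
  x = λ² - 5 - 5 = 0 - 10 ≡ 7; y = λ·(5 - 7) - 7 ≡ 10. → (7, 10)
2Q = (7, 10).
Finally 3P + 2Q:
(9, 9) + (7, 10). λ = (10 - 9)/(7 - 9) ≡ 1/15 mod 17. 15⁻¹ ≡ 8 (mod 17), so λ ≡ 8.
  x = λ² - 9 - 7 = 64 - 16 ≡ 14; y = λ·(9 - 14) - 9 ≡ 2. → (14, 2)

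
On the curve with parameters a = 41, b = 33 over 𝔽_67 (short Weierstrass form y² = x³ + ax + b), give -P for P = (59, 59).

-(59, 59) = (59, -59 mod 67) = (59, 8).

(59, 8)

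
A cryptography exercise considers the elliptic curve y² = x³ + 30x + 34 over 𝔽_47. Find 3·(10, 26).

(29, 30)

Write P = (10, 26).
Repeated addition: build up to 3P.
2P: tangent at (10, 26): λ = (3·10² + 30)/(2·26) ≡ 1/5. 5⁻¹ ≡ 19 (mod 47), so λ ≡ 1·19 ≡ 19.
  x = λ² - 10 - 10 = 361 - 20 ≡ 12; y = λ·(10 - 12) - 26 ≡ 30. → (12, 30)
3P: (12, 30) + (10, 26). λ = (26 - 30)/(10 - 12) ≡ 43/45 mod 47. 45⁻¹ ≡ 23 (mod 47), so λ ≡ 2.
  x = λ² - 12 - 10 = 4 - 22 ≡ 29; y = λ·(12 - 29) - 30 ≡ 30. → (29, 30)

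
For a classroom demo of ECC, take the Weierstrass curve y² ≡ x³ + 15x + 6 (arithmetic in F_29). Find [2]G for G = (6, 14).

(8, 0)

tangent at (6, 14): λ = (3·6² + 15)/(2·14) ≡ 7/28. 28⁻¹ ≡ 28 (mod 29), so λ ≡ 7·28 ≡ 22.
  x = λ² - 6 - 6 = 484 - 12 ≡ 8; y = λ·(6 - 8) - 14 ≡ 0. → (8, 0)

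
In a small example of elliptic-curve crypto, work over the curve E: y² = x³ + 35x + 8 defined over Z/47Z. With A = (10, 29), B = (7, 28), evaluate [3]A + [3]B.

(32, 3)

First 3A:
Repeated addition: build up to 3A.
2A: tangent at (10, 29): λ = (3·10² + 35)/(2·29) ≡ 6/11. 11⁻¹ ≡ 30 (mod 47), so λ ≡ 6·30 ≡ 39.
  x = λ² - 10 - 10 = 1521 - 20 ≡ 44; y = λ·(10 - 44) - 29 ≡ 8. → (44, 8)
3A: (44, 8) + (10, 29). λ = (29 - 8)/(10 - 44) ≡ 21/13 mod 47. 13⁻¹ ≡ 29 (mod 47) since 13·29 = 377 ≡ 1, so λ ≡ 45.
  x = λ² - 44 - 10 = 2025 - 54 ≡ 44; y = λ·(44 - 44) - 8 ≡ 39. → (44, 39)
3A = (44, 39).
Next 3B:
Repeated addition: build up to 3B.
2B: tangent at (7, 28): λ = (3·7² + 35)/(2·28) ≡ 41/9. 9⁻¹ ≡ 21 (mod 47) since 9·21 = 189 ≡ 1, so λ ≡ 41·21 ≡ 15.
  x = λ² - 7 - 7 = 225 - 14 ≡ 23; y = λ·(7 - 23) - 28 ≡ 14. → (23, 14)
3B: (23, 14) + (7, 28). λ = (28 - 14)/(7 - 23) ≡ 14/31 mod 47. 31⁻¹ ≡ 44 (mod 47), so λ ≡ 5.
  x = λ² - 23 - 7 = 25 - 30 ≡ 42; y = λ·(23 - 42) - 14 ≡ 32. → (42, 32)
3B = (42, 32).
Finally 3A + 3B:
(44, 39) + (42, 32). λ = (32 - 39)/(42 - 44) ≡ 40/45 mod 47. 45⁻¹ ≡ 23 (mod 47), so λ ≡ 27.
  x = λ² - 44 - 42 = 729 - 86 ≡ 32; y = λ·(44 - 32) - 39 ≡ 3. → (32, 3)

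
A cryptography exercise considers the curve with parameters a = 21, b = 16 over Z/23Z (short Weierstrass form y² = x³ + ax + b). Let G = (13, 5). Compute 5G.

O

Repeated addition: build up to 5G.
2G: tangent at (13, 5): λ = (3·13² + 21)/(2·5) ≡ 22/10. 10⁻¹ ≡ 7 (mod 23), so λ ≡ 22·7 ≡ 16.
  x = λ² - 13 - 13 = 256 - 26 ≡ 0; y = λ·(13 - 0) - 5 ≡ 19. → (0, 19)
3G: (0, 19) + (13, 5). λ = (5 - 19)/(13 - 0) ≡ 9/13 mod 23. 13⁻¹ ≡ 16 (mod 23), so λ ≡ 6.
  x = λ² - 0 - 13 = 36 - 13 ≡ 0; y = λ·(0 - 0) - 19 ≡ 4. → (0, 4)
4G: (0, 4) + (13, 5). λ = (5 - 4)/(13 - 0) ≡ 1/13 mod 23. 13⁻¹ ≡ 16 (mod 23) since 13·16 = 208 ≡ 1, so λ ≡ 16.
  x = λ² - 0 - 13 = 256 - 13 ≡ 13; y = λ·(0 - 13) - 4 ≡ 18. → (13, 18)
5G: (13, 18) + (13, 5): same x and y₁ ≡ -y₂, so the sum is ∞.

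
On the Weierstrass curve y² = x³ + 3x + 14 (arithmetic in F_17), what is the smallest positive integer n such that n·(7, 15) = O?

6

2P: tangent at (7, 15): λ = (3·7² + 3)/(2·15) ≡ 14/13. 13⁻¹ ≡ 4 (mod 17), so λ ≡ 14·4 ≡ 5.
  x = λ² - 7 - 7 = 25 - 14 ≡ 11; y = λ·(7 - 11) - 15 ≡ 16. → (11, 16)
3P: (11, 16) + (7, 15). λ = (15 - 16)/(7 - 11) ≡ 16/13 mod 17. 13⁻¹ ≡ 4 (mod 17) since 13·4 = 52 ≡ 1, so λ ≡ 13.
  x = λ² - 11 - 7 = 169 - 18 ≡ 15; y = λ·(11 - 15) - 16 ≡ 0. → (15, 0)
4P: (15, 0) + (7, 15). λ = (15 - 0)/(7 - 15) ≡ 15/9 mod 17. 9⁻¹ ≡ 2 (mod 17), so λ ≡ 13.
  x = λ² - 15 - 7 = 169 - 22 ≡ 11; y = λ·(15 - 11) - 0 ≡ 1. → (11, 1)
5P: (11, 1) + (7, 15). λ = (15 - 1)/(7 - 11) ≡ 14/13 mod 17. 13⁻¹ ≡ 4 (mod 17), so λ ≡ 5.
  x = λ² - 11 - 7 = 25 - 18 ≡ 7; y = λ·(11 - 7) - 1 ≡ 2. → (7, 2)
6P: (7, 2) + (7, 15): same x and y₁ ≡ -y₂, so the sum is O.
6P = O, so the order is 6.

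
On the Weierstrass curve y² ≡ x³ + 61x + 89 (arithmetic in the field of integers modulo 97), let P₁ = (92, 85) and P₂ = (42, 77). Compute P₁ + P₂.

(13, 13)

(92, 85) + (42, 77). λ = (77 - 85)/(42 - 92) ≡ 89/47 mod 97. 47⁻¹ ≡ 64 (mod 97) since 47·64 = 3008 ≡ 1, so λ ≡ 70.
  x = λ² - 92 - 42 = 4900 - 134 ≡ 13; y = λ·(92 - 13) - 85 ≡ 13. → (13, 13)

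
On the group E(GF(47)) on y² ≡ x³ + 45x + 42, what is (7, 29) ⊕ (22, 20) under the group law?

(7, 29) + (22, 20). λ = (20 - 29)/(22 - 7) ≡ 38/15 mod 47. 15⁻¹ ≡ 22 (mod 47), so λ ≡ 37.
  x = λ² - 7 - 22 = 1369 - 29 ≡ 24; y = λ·(7 - 24) - 29 ≡ 0. → (24, 0)

(24, 0)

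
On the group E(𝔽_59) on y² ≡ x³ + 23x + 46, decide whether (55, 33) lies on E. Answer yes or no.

no

y² = 33² ≡ 27; x³ + 23x + 46 = 167686 ≡ 8 (mod 59). 27 ≠ 8.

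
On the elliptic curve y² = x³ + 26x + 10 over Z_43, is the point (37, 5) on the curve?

yes

y² = 5² ≡ 25; x³ + 26x + 10 = 51625 ≡ 25 (mod 43). 25 = 25.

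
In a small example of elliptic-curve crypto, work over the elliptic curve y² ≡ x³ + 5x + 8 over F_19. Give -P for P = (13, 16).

-(13, 16) = (13, -16 mod 19) = (13, 3).

(13, 3)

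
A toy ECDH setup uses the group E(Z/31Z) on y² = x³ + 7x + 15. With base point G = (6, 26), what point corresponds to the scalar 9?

(5, 12)

Double-and-add on 9 = (1001)₂. Start with G = (6, 26) for the leading 1-bit.
double: tangent at (6, 26): λ = (3·6² + 7)/(2·26) ≡ 22/21. 21⁻¹ ≡ 3 (mod 31), so λ ≡ 22·3 ≡ 4.
  x = λ² - 6 - 6 = 16 - 12 ≡ 4; y = λ·(6 - 4) - 26 ≡ 13. → (4, 13)
double: tangent at (4, 13): λ = (3·4² + 7)/(2·13) ≡ 24/26. 26⁻¹ ≡ 6 (mod 31), so λ ≡ 24·6 ≡ 20.
  x = λ² - 4 - 4 = 400 - 8 ≡ 20; y = λ·(4 - 20) - 13 ≡ 8. → (20, 8)
double: tangent at (20, 8): λ = (3·20² + 7)/(2·8) ≡ 29/16. 16⁻¹ ≡ 2 (mod 31), so λ ≡ 29·2 ≡ 27.
  x = λ² - 20 - 20 = 729 - 40 ≡ 7; y = λ·(20 - 7) - 8 ≡ 2. → (7, 2)
add G: (7, 2) + (6, 26). λ = (26 - 2)/(6 - 7) ≡ 24/30 mod 31. 30⁻¹ ≡ 30 (mod 31), so λ ≡ 7.
  x = λ² - 7 - 6 = 49 - 13 ≡ 5; y = λ·(7 - 5) - 2 ≡ 12. → (5, 12)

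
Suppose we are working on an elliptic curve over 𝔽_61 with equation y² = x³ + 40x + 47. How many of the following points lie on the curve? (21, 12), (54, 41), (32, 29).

2

(21, 12): 12² ≡ 22, rhs ≡ 22 → on.
(54, 41): 41² ≡ 34, rhs ≡ 34 → on.
(32, 29): 29² ≡ 48, rhs ≡ 57 → off.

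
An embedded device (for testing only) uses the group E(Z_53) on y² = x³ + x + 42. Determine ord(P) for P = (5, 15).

7

2P: tangent at (5, 15): λ = (3·5² + 1)/(2·15) ≡ 23/30. 30⁻¹ ≡ 23 (mod 53), so λ ≡ 23·23 ≡ 52.
  x = λ² - 5 - 5 = 2704 - 10 ≡ 44; y = λ·(5 - 44) - 15 ≡ 24. → (44, 24)
3P: (44, 24) + (5, 15). λ = (15 - 24)/(5 - 44) ≡ 44/14 mod 53. 14⁻¹ ≡ 19 (mod 53) since 14·19 = 266 ≡ 1, so λ ≡ 41.
  x = λ² - 44 - 5 = 1681 - 49 ≡ 42; y = λ·(44 - 42) - 24 ≡ 5. → (42, 5)
4P: (42, 5) + (5, 15). λ = (15 - 5)/(5 - 42) ≡ 10/16 mod 53. 16⁻¹ ≡ 10 (mod 53) since 16·10 = 160 ≡ 1, so λ ≡ 47.
  x = λ² - 42 - 5 = 2209 - 47 ≡ 42; y = λ·(42 - 42) - 5 ≡ 48. → (42, 48)
5P: (42, 48) + (5, 15). λ = (15 - 48)/(5 - 42) ≡ 20/16 mod 53. 16⁻¹ ≡ 10 (mod 53), so λ ≡ 41.
  x = λ² - 42 - 5 = 1681 - 47 ≡ 44; y = λ·(42 - 44) - 48 ≡ 29. → (44, 29)
6P: (44, 29) + (5, 15). λ = (15 - 29)/(5 - 44) ≡ 39/14 mod 53. 14⁻¹ ≡ 19 (mod 53), so λ ≡ 52.
  x = λ² - 44 - 5 = 2704 - 49 ≡ 5; y = λ·(44 - 5) - 29 ≡ 38. → (5, 38)
7P: (5, 38) + (5, 15): same x and y₁ ≡ -y₂, so the sum is 𝒪.
7P = 𝒪, so the order is 7.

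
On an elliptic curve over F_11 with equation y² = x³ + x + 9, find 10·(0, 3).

Write Q = (0, 3).
Double-and-add on 10 = (1010)₂. Start with Q = (0, 3) for the leading 1-bit.
double: tangent at (0, 3): λ = (3·0² + 1)/(2·3) ≡ 1/6. 6⁻¹ ≡ 2 (mod 11), so λ ≡ 1·2 ≡ 2.
  x = λ² - 0 - 0 = 4 - 0 ≡ 4; y = λ·(0 - 4) - 3 ≡ 0. → (4, 0)
double: (4, 0) + (4, 0): same x and y₁ ≡ -y₂, so the sum is O.
add Q: O + (0, 3) = (0, 3) (identity).
double: tangent at (0, 3): λ = (3·0² + 1)/(2·3) ≡ 1/6. 6⁻¹ ≡ 2 (mod 11) since 6·2 = 12 ≡ 1, so λ ≡ 1·2 ≡ 2.
  x = λ² - 0 - 0 = 4 - 0 ≡ 4; y = λ·(0 - 4) - 3 ≡ 0. → (4, 0)

(4, 0)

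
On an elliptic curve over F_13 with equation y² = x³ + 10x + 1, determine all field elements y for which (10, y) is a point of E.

x³ + 10x + 1 = 1101 ≡ 9 (mod 13).
Square roots of 9 mod 13: 3 and 10 (since 3² = 9 ≡ 9).

3, 10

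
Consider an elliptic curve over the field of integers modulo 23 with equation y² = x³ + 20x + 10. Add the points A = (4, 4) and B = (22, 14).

(1, 13)

(4, 4) + (22, 14). λ = (14 - 4)/(22 - 4) ≡ 10/18 mod 23. 18⁻¹ ≡ 9 (mod 23), so λ ≡ 21.
  x = λ² - 4 - 22 = 441 - 26 ≡ 1; y = λ·(4 - 1) - 4 ≡ 13. → (1, 13)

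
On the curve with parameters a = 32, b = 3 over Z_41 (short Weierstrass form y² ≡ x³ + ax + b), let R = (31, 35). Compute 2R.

tangent at (31, 35): λ = (3·31² + 32)/(2·35) ≡ 4/29. 29⁻¹ ≡ 17 (mod 41) since 29·17 = 493 ≡ 1, so λ ≡ 4·17 ≡ 27.
  x = λ² - 31 - 31 = 729 - 62 ≡ 11; y = λ·(31 - 11) - 35 ≡ 13. → (11, 13)

(11, 13)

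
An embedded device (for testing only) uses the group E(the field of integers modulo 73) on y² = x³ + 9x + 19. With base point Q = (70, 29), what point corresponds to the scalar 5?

(70, 29)

Double-and-add on 5 = (101)₂. Start with Q = (70, 29) for the leading 1-bit.
double: tangent at (70, 29): λ = (3·70² + 9)/(2·29) ≡ 36/58. 58⁻¹ ≡ 34 (mod 73), so λ ≡ 36·34 ≡ 56.
  x = λ² - 70 - 70 = 3136 - 140 ≡ 3; y = λ·(70 - 3) - 29 ≡ 0. → (3, 0)
double: (3, 0) + (3, 0): same x and y₁ ≡ -y₂, so the sum is 𝒪.
add Q: 𝒪 + (70, 29) = (70, 29) (identity).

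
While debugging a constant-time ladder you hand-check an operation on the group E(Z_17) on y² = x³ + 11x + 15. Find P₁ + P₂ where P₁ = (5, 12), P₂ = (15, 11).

(5, 5)

(5, 12) + (15, 11). λ = (11 - 12)/(15 - 5) ≡ 16/10 mod 17. 10⁻¹ ≡ 12 (mod 17), so λ ≡ 5.
  x = λ² - 5 - 15 = 25 - 20 ≡ 5; y = λ·(5 - 5) - 12 ≡ 5. → (5, 5)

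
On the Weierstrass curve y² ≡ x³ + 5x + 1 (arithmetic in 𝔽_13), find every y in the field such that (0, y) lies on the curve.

x³ + 5x + 1 = 1 ≡ 1 (mod 13).
Square roots of 1 mod 13: 1 and 12 (since 1² = 1 ≡ 1).

1, 12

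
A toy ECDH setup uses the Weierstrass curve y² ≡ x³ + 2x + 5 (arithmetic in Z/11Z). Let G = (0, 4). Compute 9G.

(0, 7)

Double-and-add on 9 = (1001)₂. Start with G = (0, 4) for the leading 1-bit.
double: tangent at (0, 4): λ = (3·0² + 2)/(2·4) ≡ 2/8. 8⁻¹ ≡ 7 (mod 11), so λ ≡ 2·7 ≡ 3.
  x = λ² - 0 - 0 = 9 - 0 ≡ 9; y = λ·(0 - 9) - 4 ≡ 2. → (9, 2)
double: tangent at (9, 2): λ = (3·9² + 2)/(2·2) ≡ 3/4. 4⁻¹ ≡ 3 (mod 11) since 4·3 = 12 ≡ 1, so λ ≡ 3·3 ≡ 9.
  x = λ² - 9 - 9 = 81 - 18 ≡ 8; y = λ·(9 - 8) - 2 ≡ 7. → (8, 7)
double: tangent at (8, 7): λ = (3·8² + 2)/(2·7) ≡ 7/3. 3⁻¹ ≡ 4 (mod 11) since 3·4 = 12 ≡ 1, so λ ≡ 7·4 ≡ 6.
  x = λ² - 8 - 8 = 36 - 16 ≡ 9; y = λ·(8 - 9) - 7 ≡ 9. → (9, 9)
add G: (9, 9) + (0, 4). λ = (4 - 9)/(0 - 9) ≡ 6/2 mod 11. 2⁻¹ ≡ 6 (mod 11), so λ ≡ 3.
  x = λ² - 9 - 0 = 9 - 9 ≡ 0; y = λ·(9 - 0) - 9 ≡ 7. → (0, 7)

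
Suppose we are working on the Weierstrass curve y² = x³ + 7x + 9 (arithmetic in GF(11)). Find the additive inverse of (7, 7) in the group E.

(7, 4)

-(7, 7) = (7, -7 mod 11) = (7, 4).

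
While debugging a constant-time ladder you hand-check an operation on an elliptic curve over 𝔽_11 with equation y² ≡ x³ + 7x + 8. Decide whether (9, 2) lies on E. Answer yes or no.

y² = 2² ≡ 4; x³ + 7x + 8 = 800 ≡ 8 (mod 11). 4 ≠ 8.

no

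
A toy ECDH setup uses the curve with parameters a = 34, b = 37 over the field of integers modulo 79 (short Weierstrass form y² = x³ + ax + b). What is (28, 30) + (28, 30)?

tangent at (28, 30): λ = (3·28² + 34)/(2·30) ≡ 16/60. 60⁻¹ ≡ 54 (mod 79), so λ ≡ 16·54 ≡ 74.
  x = λ² - 28 - 28 = 5476 - 56 ≡ 48; y = λ·(28 - 48) - 30 ≡ 70. → (48, 70)

(48, 70)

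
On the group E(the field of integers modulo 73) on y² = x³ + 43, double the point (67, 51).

(50, 40)

tangent at (67, 51): λ = (3·67² + 0)/(2·51) ≡ 35/29. 29⁻¹ ≡ 68 (mod 73) since 29·68 = 1972 ≡ 1, so λ ≡ 35·68 ≡ 44.
  x = λ² - 67 - 67 = 1936 - 134 ≡ 50; y = λ·(67 - 50) - 51 ≡ 40. → (50, 40)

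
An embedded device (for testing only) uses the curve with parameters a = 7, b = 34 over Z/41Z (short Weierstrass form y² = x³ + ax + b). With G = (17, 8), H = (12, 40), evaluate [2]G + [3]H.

(28, 1)

First 2G:
Repeated addition: build up to 2G.
2G: tangent at (17, 8): λ = (3·17² + 7)/(2·8) ≡ 13/16. 16⁻¹ ≡ 18 (mod 41), so λ ≡ 13·18 ≡ 29.
  x = λ² - 17 - 17 = 841 - 34 ≡ 28; y = λ·(17 - 28) - 8 ≡ 1. → (28, 1)
2G = (28, 1).
Next 3H:
Repeated addition: build up to 3H.
2H: tangent at (12, 40): λ = (3·12² + 7)/(2·40) ≡ 29/39. 39⁻¹ ≡ 20 (mod 41) since 39·20 = 780 ≡ 1, so λ ≡ 29·20 ≡ 6.
  x = λ² - 12 - 12 = 36 - 24 ≡ 12; y = λ·(12 - 12) - 40 ≡ 1. → (12, 1)
3H: (12, 1) + (12, 40): same x and y₁ ≡ -y₂, so the sum is O.
3H = O.
Finally 2G + 3H:
(28, 1) + O = (28, 1) (identity).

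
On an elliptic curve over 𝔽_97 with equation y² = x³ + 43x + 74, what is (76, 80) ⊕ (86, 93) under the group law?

(76, 80) + (86, 93). λ = (93 - 80)/(86 - 76) ≡ 13/10 mod 97. 10⁻¹ ≡ 68 (mod 97), so λ ≡ 11.
  x = λ² - 76 - 86 = 121 - 162 ≡ 56; y = λ·(76 - 56) - 80 ≡ 43. → (56, 43)

(56, 43)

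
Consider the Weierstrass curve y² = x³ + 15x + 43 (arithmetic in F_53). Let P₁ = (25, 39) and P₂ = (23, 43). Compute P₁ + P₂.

(9, 35)

(25, 39) + (23, 43). λ = (43 - 39)/(23 - 25) ≡ 4/51 mod 53. 51⁻¹ ≡ 26 (mod 53), so λ ≡ 51.
  x = λ² - 25 - 23 = 2601 - 48 ≡ 9; y = λ·(25 - 9) - 39 ≡ 35. → (9, 35)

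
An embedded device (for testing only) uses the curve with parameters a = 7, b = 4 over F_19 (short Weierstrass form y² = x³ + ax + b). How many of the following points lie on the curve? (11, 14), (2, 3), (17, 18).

(11, 14): 14² ≡ 6, rhs ≡ 6 → on.
(2, 3): 3² ≡ 9, rhs ≡ 7 → off.
(17, 18): 18² ≡ 1, rhs ≡ 1 → on.

2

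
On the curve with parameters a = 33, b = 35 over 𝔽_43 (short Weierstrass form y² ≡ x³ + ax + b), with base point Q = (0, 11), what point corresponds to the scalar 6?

(41, 41)

Double-and-add on 6 = (110)₂. Start with Q = (0, 11) for the leading 1-bit.
double: tangent at (0, 11): λ = (3·0² + 33)/(2·11) ≡ 33/22. 22⁻¹ ≡ 2 (mod 43) since 22·2 = 44 ≡ 1, so λ ≡ 33·2 ≡ 23.
  x = λ² - 0 - 0 = 529 - 0 ≡ 13; y = λ·(0 - 13) - 11 ≡ 34. → (13, 34)
add Q: (13, 34) + (0, 11). λ = (11 - 34)/(0 - 13) ≡ 20/30 mod 43. 30⁻¹ ≡ 33 (mod 43) since 30·33 = 990 ≡ 1, so λ ≡ 15.
  x = λ² - 13 - 0 = 225 - 13 ≡ 40; y = λ·(13 - 40) - 34 ≡ 34. → (40, 34)
double: tangent at (40, 34): λ = (3·40² + 33)/(2·34) ≡ 17/25. 25⁻¹ ≡ 31 (mod 43) since 25·31 = 775 ≡ 1, so λ ≡ 17·31 ≡ 11.
  x = λ² - 40 - 40 = 121 - 80 ≡ 41; y = λ·(40 - 41) - 34 ≡ 41. → (41, 41)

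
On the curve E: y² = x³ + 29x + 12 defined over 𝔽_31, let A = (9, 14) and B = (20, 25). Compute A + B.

(9, 14) + (20, 25). λ = (25 - 14)/(20 - 9) ≡ 11/11 mod 31. 11⁻¹ ≡ 17 (mod 31) since 11·17 = 187 ≡ 1, so λ ≡ 1.
  x = λ² - 9 - 20 = 1 - 29 ≡ 3; y = λ·(9 - 3) - 14 ≡ 23. → (3, 23)

(3, 23)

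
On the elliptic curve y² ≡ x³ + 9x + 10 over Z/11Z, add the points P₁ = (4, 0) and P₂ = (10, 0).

(4, 0) + (10, 0). λ = (0 - 0)/(10 - 4) ≡ 0/6 mod 11. 6⁻¹ ≡ 2 (mod 11), so λ ≡ 0.
  x = λ² - 4 - 10 = 0 - 14 ≡ 8; y = λ·(4 - 8) - 0 ≡ 0. → (8, 0)

(8, 0)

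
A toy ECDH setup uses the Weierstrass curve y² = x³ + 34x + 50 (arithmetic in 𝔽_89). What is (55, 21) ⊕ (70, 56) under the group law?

(9, 27)

(55, 21) + (70, 56). λ = (56 - 21)/(70 - 55) ≡ 35/15 mod 89. 15⁻¹ ≡ 6 (mod 89), so λ ≡ 32.
  x = λ² - 55 - 70 = 1024 - 125 ≡ 9; y = λ·(55 - 9) - 21 ≡ 27. → (9, 27)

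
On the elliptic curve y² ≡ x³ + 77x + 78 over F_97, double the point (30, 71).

(26, 81)

tangent at (30, 71): λ = (3·30² + 77)/(2·71) ≡ 61/45. 45⁻¹ ≡ 69 (mod 97) since 45·69 = 3105 ≡ 1, so λ ≡ 61·69 ≡ 38.
  x = λ² - 30 - 30 = 1444 - 60 ≡ 26; y = λ·(30 - 26) - 71 ≡ 81. → (26, 81)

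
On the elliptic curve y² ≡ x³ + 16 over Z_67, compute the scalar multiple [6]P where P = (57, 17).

(16, 5)

Double-and-add on 6 = (110)₂. Start with P = (57, 17) for the leading 1-bit.
double: tangent at (57, 17): λ = (3·57² + 0)/(2·17) ≡ 32/34. 34⁻¹ ≡ 2 (mod 67), so λ ≡ 32·2 ≡ 64.
  x = λ² - 57 - 57 = 4096 - 114 ≡ 29; y = λ·(57 - 29) - 17 ≡ 33. → (29, 33)
add P: (29, 33) + (57, 17). λ = (17 - 33)/(57 - 29) ≡ 51/28 mod 67. 28⁻¹ ≡ 12 (mod 67), so λ ≡ 9.
  x = λ² - 29 - 57 = 81 - 86 ≡ 62; y = λ·(29 - 62) - 33 ≡ 5. → (62, 5)
double: tangent at (62, 5): λ = (3·62² + 0)/(2·5) ≡ 8/10. 10⁻¹ ≡ 47 (mod 67), so λ ≡ 8·47 ≡ 41.
  x = λ² - 62 - 62 = 1681 - 124 ≡ 16; y = λ·(62 - 16) - 5 ≡ 5. → (16, 5)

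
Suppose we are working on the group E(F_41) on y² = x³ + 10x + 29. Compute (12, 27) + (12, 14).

The two points share x = 12 and their y-coordinates satisfy 27 + 14 ≡ 0 (mod 41), so they are inverses. Their sum is O.

O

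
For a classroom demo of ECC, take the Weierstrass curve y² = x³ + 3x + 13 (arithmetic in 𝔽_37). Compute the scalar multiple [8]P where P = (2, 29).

(6, 5)

Repeated addition: build up to 8P.
2P: tangent at (2, 29): λ = (3·2² + 3)/(2·29) ≡ 15/21. 21⁻¹ ≡ 30 (mod 37), so λ ≡ 15·30 ≡ 6.
  x = λ² - 2 - 2 = 36 - 4 ≡ 32; y = λ·(2 - 32) - 29 ≡ 13. → (32, 13)
3P: (32, 13) + (2, 29). λ = (29 - 13)/(2 - 32) ≡ 16/7 mod 37. 7⁻¹ ≡ 16 (mod 37) since 7·16 = 112 ≡ 1, so λ ≡ 34.
  x = λ² - 32 - 2 = 1156 - 34 ≡ 12; y = λ·(32 - 12) - 13 ≡ 1. → (12, 1)
4P: (12, 1) + (2, 29). λ = (29 - 1)/(2 - 12) ≡ 28/27 mod 37. 27⁻¹ ≡ 11 (mod 37), so λ ≡ 12.
  x = λ² - 12 - 2 = 144 - 14 ≡ 19; y = λ·(12 - 19) - 1 ≡ 26. → (19, 26)
5P: (19, 26) + (2, 29). λ = (29 - 26)/(2 - 19) ≡ 3/20 mod 37. 20⁻¹ ≡ 13 (mod 37), so λ ≡ 2.
  x = λ² - 19 - 2 = 4 - 21 ≡ 20; y = λ·(19 - 20) - 26 ≡ 9. → (20, 9)
6P: (20, 9) + (2, 29). λ = (29 - 9)/(2 - 20) ≡ 20/19 mod 37. 19⁻¹ ≡ 2 (mod 37) since 19·2 = 38 ≡ 1, so λ ≡ 3.
  x = λ² - 20 - 2 = 9 - 22 ≡ 24; y = λ·(20 - 24) - 9 ≡ 16. → (24, 16)
7P: (24, 16) + (2, 29). λ = (29 - 16)/(2 - 24) ≡ 13/15 mod 37. 15⁻¹ ≡ 5 (mod 37) since 15·5 = 75 ≡ 1, so λ ≡ 28.
  x = λ² - 24 - 2 = 784 - 26 ≡ 18; y = λ·(24 - 18) - 16 ≡ 4. → (18, 4)
8P: (18, 4) + (2, 29). λ = (29 - 4)/(2 - 18) ≡ 25/21 mod 37. 21⁻¹ ≡ 30 (mod 37), so λ ≡ 10.
  x = λ² - 18 - 2 = 100 - 20 ≡ 6; y = λ·(18 - 6) - 4 ≡ 5. → (6, 5)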